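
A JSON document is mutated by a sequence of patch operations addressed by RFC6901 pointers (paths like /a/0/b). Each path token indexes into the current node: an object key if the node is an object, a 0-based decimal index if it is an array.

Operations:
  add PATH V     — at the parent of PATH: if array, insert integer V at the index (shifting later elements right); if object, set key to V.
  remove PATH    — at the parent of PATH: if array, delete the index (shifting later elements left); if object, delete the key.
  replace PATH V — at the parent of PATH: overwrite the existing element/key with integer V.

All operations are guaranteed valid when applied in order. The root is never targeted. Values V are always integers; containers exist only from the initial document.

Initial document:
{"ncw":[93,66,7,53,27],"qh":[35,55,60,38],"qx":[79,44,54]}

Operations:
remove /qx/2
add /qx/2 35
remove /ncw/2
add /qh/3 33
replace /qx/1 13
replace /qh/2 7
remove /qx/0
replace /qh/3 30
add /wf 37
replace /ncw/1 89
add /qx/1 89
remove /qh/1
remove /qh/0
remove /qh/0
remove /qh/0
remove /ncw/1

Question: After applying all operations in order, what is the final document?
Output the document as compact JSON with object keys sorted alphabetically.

Answer: {"ncw":[93,53,27],"qh":[38],"qx":[13,89,35],"wf":37}

Derivation:
After op 1 (remove /qx/2): {"ncw":[93,66,7,53,27],"qh":[35,55,60,38],"qx":[79,44]}
After op 2 (add /qx/2 35): {"ncw":[93,66,7,53,27],"qh":[35,55,60,38],"qx":[79,44,35]}
After op 3 (remove /ncw/2): {"ncw":[93,66,53,27],"qh":[35,55,60,38],"qx":[79,44,35]}
After op 4 (add /qh/3 33): {"ncw":[93,66,53,27],"qh":[35,55,60,33,38],"qx":[79,44,35]}
After op 5 (replace /qx/1 13): {"ncw":[93,66,53,27],"qh":[35,55,60,33,38],"qx":[79,13,35]}
After op 6 (replace /qh/2 7): {"ncw":[93,66,53,27],"qh":[35,55,7,33,38],"qx":[79,13,35]}
After op 7 (remove /qx/0): {"ncw":[93,66,53,27],"qh":[35,55,7,33,38],"qx":[13,35]}
After op 8 (replace /qh/3 30): {"ncw":[93,66,53,27],"qh":[35,55,7,30,38],"qx":[13,35]}
After op 9 (add /wf 37): {"ncw":[93,66,53,27],"qh":[35,55,7,30,38],"qx":[13,35],"wf":37}
After op 10 (replace /ncw/1 89): {"ncw":[93,89,53,27],"qh":[35,55,7,30,38],"qx":[13,35],"wf":37}
After op 11 (add /qx/1 89): {"ncw":[93,89,53,27],"qh":[35,55,7,30,38],"qx":[13,89,35],"wf":37}
After op 12 (remove /qh/1): {"ncw":[93,89,53,27],"qh":[35,7,30,38],"qx":[13,89,35],"wf":37}
After op 13 (remove /qh/0): {"ncw":[93,89,53,27],"qh":[7,30,38],"qx":[13,89,35],"wf":37}
After op 14 (remove /qh/0): {"ncw":[93,89,53,27],"qh":[30,38],"qx":[13,89,35],"wf":37}
After op 15 (remove /qh/0): {"ncw":[93,89,53,27],"qh":[38],"qx":[13,89,35],"wf":37}
After op 16 (remove /ncw/1): {"ncw":[93,53,27],"qh":[38],"qx":[13,89,35],"wf":37}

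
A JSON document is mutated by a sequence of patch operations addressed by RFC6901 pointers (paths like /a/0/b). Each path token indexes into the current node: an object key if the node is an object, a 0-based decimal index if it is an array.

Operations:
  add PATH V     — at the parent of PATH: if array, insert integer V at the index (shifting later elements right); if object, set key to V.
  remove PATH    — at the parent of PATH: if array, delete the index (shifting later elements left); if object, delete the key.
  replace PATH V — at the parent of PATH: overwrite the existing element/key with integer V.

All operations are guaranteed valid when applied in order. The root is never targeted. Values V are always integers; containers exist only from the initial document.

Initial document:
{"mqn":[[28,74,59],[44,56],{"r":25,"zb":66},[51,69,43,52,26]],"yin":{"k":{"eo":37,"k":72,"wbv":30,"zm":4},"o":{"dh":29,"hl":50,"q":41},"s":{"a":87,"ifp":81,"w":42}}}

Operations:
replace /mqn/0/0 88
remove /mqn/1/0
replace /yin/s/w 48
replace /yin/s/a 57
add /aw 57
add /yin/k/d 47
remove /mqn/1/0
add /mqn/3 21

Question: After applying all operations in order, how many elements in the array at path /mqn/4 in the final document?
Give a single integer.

After op 1 (replace /mqn/0/0 88): {"mqn":[[88,74,59],[44,56],{"r":25,"zb":66},[51,69,43,52,26]],"yin":{"k":{"eo":37,"k":72,"wbv":30,"zm":4},"o":{"dh":29,"hl":50,"q":41},"s":{"a":87,"ifp":81,"w":42}}}
After op 2 (remove /mqn/1/0): {"mqn":[[88,74,59],[56],{"r":25,"zb":66},[51,69,43,52,26]],"yin":{"k":{"eo":37,"k":72,"wbv":30,"zm":4},"o":{"dh":29,"hl":50,"q":41},"s":{"a":87,"ifp":81,"w":42}}}
After op 3 (replace /yin/s/w 48): {"mqn":[[88,74,59],[56],{"r":25,"zb":66},[51,69,43,52,26]],"yin":{"k":{"eo":37,"k":72,"wbv":30,"zm":4},"o":{"dh":29,"hl":50,"q":41},"s":{"a":87,"ifp":81,"w":48}}}
After op 4 (replace /yin/s/a 57): {"mqn":[[88,74,59],[56],{"r":25,"zb":66},[51,69,43,52,26]],"yin":{"k":{"eo":37,"k":72,"wbv":30,"zm":4},"o":{"dh":29,"hl":50,"q":41},"s":{"a":57,"ifp":81,"w":48}}}
After op 5 (add /aw 57): {"aw":57,"mqn":[[88,74,59],[56],{"r":25,"zb":66},[51,69,43,52,26]],"yin":{"k":{"eo":37,"k":72,"wbv":30,"zm":4},"o":{"dh":29,"hl":50,"q":41},"s":{"a":57,"ifp":81,"w":48}}}
After op 6 (add /yin/k/d 47): {"aw":57,"mqn":[[88,74,59],[56],{"r":25,"zb":66},[51,69,43,52,26]],"yin":{"k":{"d":47,"eo":37,"k":72,"wbv":30,"zm":4},"o":{"dh":29,"hl":50,"q":41},"s":{"a":57,"ifp":81,"w":48}}}
After op 7 (remove /mqn/1/0): {"aw":57,"mqn":[[88,74,59],[],{"r":25,"zb":66},[51,69,43,52,26]],"yin":{"k":{"d":47,"eo":37,"k":72,"wbv":30,"zm":4},"o":{"dh":29,"hl":50,"q":41},"s":{"a":57,"ifp":81,"w":48}}}
After op 8 (add /mqn/3 21): {"aw":57,"mqn":[[88,74,59],[],{"r":25,"zb":66},21,[51,69,43,52,26]],"yin":{"k":{"d":47,"eo":37,"k":72,"wbv":30,"zm":4},"o":{"dh":29,"hl":50,"q":41},"s":{"a":57,"ifp":81,"w":48}}}
Size at path /mqn/4: 5

Answer: 5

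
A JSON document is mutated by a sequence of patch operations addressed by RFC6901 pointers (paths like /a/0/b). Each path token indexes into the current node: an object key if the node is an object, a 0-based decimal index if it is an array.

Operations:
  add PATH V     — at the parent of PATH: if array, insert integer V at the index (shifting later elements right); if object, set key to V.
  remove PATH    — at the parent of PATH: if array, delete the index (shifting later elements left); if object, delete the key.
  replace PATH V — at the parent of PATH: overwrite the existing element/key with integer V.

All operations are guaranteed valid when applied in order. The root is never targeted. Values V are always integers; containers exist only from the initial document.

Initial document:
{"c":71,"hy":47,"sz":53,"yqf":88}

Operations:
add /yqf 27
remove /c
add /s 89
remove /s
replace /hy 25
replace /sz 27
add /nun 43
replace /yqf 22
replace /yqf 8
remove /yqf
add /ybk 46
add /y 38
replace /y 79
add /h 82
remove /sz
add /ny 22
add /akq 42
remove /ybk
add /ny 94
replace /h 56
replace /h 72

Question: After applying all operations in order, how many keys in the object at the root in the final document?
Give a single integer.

After op 1 (add /yqf 27): {"c":71,"hy":47,"sz":53,"yqf":27}
After op 2 (remove /c): {"hy":47,"sz":53,"yqf":27}
After op 3 (add /s 89): {"hy":47,"s":89,"sz":53,"yqf":27}
After op 4 (remove /s): {"hy":47,"sz":53,"yqf":27}
After op 5 (replace /hy 25): {"hy":25,"sz":53,"yqf":27}
After op 6 (replace /sz 27): {"hy":25,"sz":27,"yqf":27}
After op 7 (add /nun 43): {"hy":25,"nun":43,"sz":27,"yqf":27}
After op 8 (replace /yqf 22): {"hy":25,"nun":43,"sz":27,"yqf":22}
After op 9 (replace /yqf 8): {"hy":25,"nun":43,"sz":27,"yqf":8}
After op 10 (remove /yqf): {"hy":25,"nun":43,"sz":27}
After op 11 (add /ybk 46): {"hy":25,"nun":43,"sz":27,"ybk":46}
After op 12 (add /y 38): {"hy":25,"nun":43,"sz":27,"y":38,"ybk":46}
After op 13 (replace /y 79): {"hy":25,"nun":43,"sz":27,"y":79,"ybk":46}
After op 14 (add /h 82): {"h":82,"hy":25,"nun":43,"sz":27,"y":79,"ybk":46}
After op 15 (remove /sz): {"h":82,"hy":25,"nun":43,"y":79,"ybk":46}
After op 16 (add /ny 22): {"h":82,"hy":25,"nun":43,"ny":22,"y":79,"ybk":46}
After op 17 (add /akq 42): {"akq":42,"h":82,"hy":25,"nun":43,"ny":22,"y":79,"ybk":46}
After op 18 (remove /ybk): {"akq":42,"h":82,"hy":25,"nun":43,"ny":22,"y":79}
After op 19 (add /ny 94): {"akq":42,"h":82,"hy":25,"nun":43,"ny":94,"y":79}
After op 20 (replace /h 56): {"akq":42,"h":56,"hy":25,"nun":43,"ny":94,"y":79}
After op 21 (replace /h 72): {"akq":42,"h":72,"hy":25,"nun":43,"ny":94,"y":79}
Size at the root: 6

Answer: 6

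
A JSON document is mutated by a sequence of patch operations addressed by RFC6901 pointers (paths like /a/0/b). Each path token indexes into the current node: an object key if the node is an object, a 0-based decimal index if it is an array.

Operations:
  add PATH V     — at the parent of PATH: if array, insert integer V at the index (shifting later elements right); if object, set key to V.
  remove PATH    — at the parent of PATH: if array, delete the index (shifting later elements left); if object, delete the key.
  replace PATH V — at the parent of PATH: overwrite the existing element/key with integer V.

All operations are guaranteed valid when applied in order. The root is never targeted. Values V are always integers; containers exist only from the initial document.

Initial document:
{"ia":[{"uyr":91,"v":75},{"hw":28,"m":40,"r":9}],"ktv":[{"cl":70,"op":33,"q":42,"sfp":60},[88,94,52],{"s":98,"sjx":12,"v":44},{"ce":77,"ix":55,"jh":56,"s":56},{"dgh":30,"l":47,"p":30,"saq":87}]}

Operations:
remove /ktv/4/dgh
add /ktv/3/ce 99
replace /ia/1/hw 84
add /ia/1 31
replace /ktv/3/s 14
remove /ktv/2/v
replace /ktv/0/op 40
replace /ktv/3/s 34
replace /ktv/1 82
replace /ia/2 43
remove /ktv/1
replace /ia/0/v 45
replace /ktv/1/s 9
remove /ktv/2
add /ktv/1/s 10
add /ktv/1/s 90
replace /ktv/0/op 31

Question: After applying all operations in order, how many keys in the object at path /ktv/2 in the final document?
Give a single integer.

Answer: 3

Derivation:
After op 1 (remove /ktv/4/dgh): {"ia":[{"uyr":91,"v":75},{"hw":28,"m":40,"r":9}],"ktv":[{"cl":70,"op":33,"q":42,"sfp":60},[88,94,52],{"s":98,"sjx":12,"v":44},{"ce":77,"ix":55,"jh":56,"s":56},{"l":47,"p":30,"saq":87}]}
After op 2 (add /ktv/3/ce 99): {"ia":[{"uyr":91,"v":75},{"hw":28,"m":40,"r":9}],"ktv":[{"cl":70,"op":33,"q":42,"sfp":60},[88,94,52],{"s":98,"sjx":12,"v":44},{"ce":99,"ix":55,"jh":56,"s":56},{"l":47,"p":30,"saq":87}]}
After op 3 (replace /ia/1/hw 84): {"ia":[{"uyr":91,"v":75},{"hw":84,"m":40,"r":9}],"ktv":[{"cl":70,"op":33,"q":42,"sfp":60},[88,94,52],{"s":98,"sjx":12,"v":44},{"ce":99,"ix":55,"jh":56,"s":56},{"l":47,"p":30,"saq":87}]}
After op 4 (add /ia/1 31): {"ia":[{"uyr":91,"v":75},31,{"hw":84,"m":40,"r":9}],"ktv":[{"cl":70,"op":33,"q":42,"sfp":60},[88,94,52],{"s":98,"sjx":12,"v":44},{"ce":99,"ix":55,"jh":56,"s":56},{"l":47,"p":30,"saq":87}]}
After op 5 (replace /ktv/3/s 14): {"ia":[{"uyr":91,"v":75},31,{"hw":84,"m":40,"r":9}],"ktv":[{"cl":70,"op":33,"q":42,"sfp":60},[88,94,52],{"s":98,"sjx":12,"v":44},{"ce":99,"ix":55,"jh":56,"s":14},{"l":47,"p":30,"saq":87}]}
After op 6 (remove /ktv/2/v): {"ia":[{"uyr":91,"v":75},31,{"hw":84,"m":40,"r":9}],"ktv":[{"cl":70,"op":33,"q":42,"sfp":60},[88,94,52],{"s":98,"sjx":12},{"ce":99,"ix":55,"jh":56,"s":14},{"l":47,"p":30,"saq":87}]}
After op 7 (replace /ktv/0/op 40): {"ia":[{"uyr":91,"v":75},31,{"hw":84,"m":40,"r":9}],"ktv":[{"cl":70,"op":40,"q":42,"sfp":60},[88,94,52],{"s":98,"sjx":12},{"ce":99,"ix":55,"jh":56,"s":14},{"l":47,"p":30,"saq":87}]}
After op 8 (replace /ktv/3/s 34): {"ia":[{"uyr":91,"v":75},31,{"hw":84,"m":40,"r":9}],"ktv":[{"cl":70,"op":40,"q":42,"sfp":60},[88,94,52],{"s":98,"sjx":12},{"ce":99,"ix":55,"jh":56,"s":34},{"l":47,"p":30,"saq":87}]}
After op 9 (replace /ktv/1 82): {"ia":[{"uyr":91,"v":75},31,{"hw":84,"m":40,"r":9}],"ktv":[{"cl":70,"op":40,"q":42,"sfp":60},82,{"s":98,"sjx":12},{"ce":99,"ix":55,"jh":56,"s":34},{"l":47,"p":30,"saq":87}]}
After op 10 (replace /ia/2 43): {"ia":[{"uyr":91,"v":75},31,43],"ktv":[{"cl":70,"op":40,"q":42,"sfp":60},82,{"s":98,"sjx":12},{"ce":99,"ix":55,"jh":56,"s":34},{"l":47,"p":30,"saq":87}]}
After op 11 (remove /ktv/1): {"ia":[{"uyr":91,"v":75},31,43],"ktv":[{"cl":70,"op":40,"q":42,"sfp":60},{"s":98,"sjx":12},{"ce":99,"ix":55,"jh":56,"s":34},{"l":47,"p":30,"saq":87}]}
After op 12 (replace /ia/0/v 45): {"ia":[{"uyr":91,"v":45},31,43],"ktv":[{"cl":70,"op":40,"q":42,"sfp":60},{"s":98,"sjx":12},{"ce":99,"ix":55,"jh":56,"s":34},{"l":47,"p":30,"saq":87}]}
After op 13 (replace /ktv/1/s 9): {"ia":[{"uyr":91,"v":45},31,43],"ktv":[{"cl":70,"op":40,"q":42,"sfp":60},{"s":9,"sjx":12},{"ce":99,"ix":55,"jh":56,"s":34},{"l":47,"p":30,"saq":87}]}
After op 14 (remove /ktv/2): {"ia":[{"uyr":91,"v":45},31,43],"ktv":[{"cl":70,"op":40,"q":42,"sfp":60},{"s":9,"sjx":12},{"l":47,"p":30,"saq":87}]}
After op 15 (add /ktv/1/s 10): {"ia":[{"uyr":91,"v":45},31,43],"ktv":[{"cl":70,"op":40,"q":42,"sfp":60},{"s":10,"sjx":12},{"l":47,"p":30,"saq":87}]}
After op 16 (add /ktv/1/s 90): {"ia":[{"uyr":91,"v":45},31,43],"ktv":[{"cl":70,"op":40,"q":42,"sfp":60},{"s":90,"sjx":12},{"l":47,"p":30,"saq":87}]}
After op 17 (replace /ktv/0/op 31): {"ia":[{"uyr":91,"v":45},31,43],"ktv":[{"cl":70,"op":31,"q":42,"sfp":60},{"s":90,"sjx":12},{"l":47,"p":30,"saq":87}]}
Size at path /ktv/2: 3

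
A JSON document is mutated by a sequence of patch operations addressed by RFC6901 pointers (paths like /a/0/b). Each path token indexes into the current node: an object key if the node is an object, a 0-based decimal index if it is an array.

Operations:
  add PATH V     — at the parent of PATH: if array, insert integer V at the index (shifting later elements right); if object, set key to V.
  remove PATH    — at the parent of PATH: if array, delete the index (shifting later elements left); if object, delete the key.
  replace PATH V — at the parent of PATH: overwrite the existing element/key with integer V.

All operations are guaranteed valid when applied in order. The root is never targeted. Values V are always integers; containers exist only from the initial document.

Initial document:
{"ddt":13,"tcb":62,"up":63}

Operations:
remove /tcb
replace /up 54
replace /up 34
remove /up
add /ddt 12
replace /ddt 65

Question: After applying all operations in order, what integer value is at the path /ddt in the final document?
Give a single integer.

Answer: 65

Derivation:
After op 1 (remove /tcb): {"ddt":13,"up":63}
After op 2 (replace /up 54): {"ddt":13,"up":54}
After op 3 (replace /up 34): {"ddt":13,"up":34}
After op 4 (remove /up): {"ddt":13}
After op 5 (add /ddt 12): {"ddt":12}
After op 6 (replace /ddt 65): {"ddt":65}
Value at /ddt: 65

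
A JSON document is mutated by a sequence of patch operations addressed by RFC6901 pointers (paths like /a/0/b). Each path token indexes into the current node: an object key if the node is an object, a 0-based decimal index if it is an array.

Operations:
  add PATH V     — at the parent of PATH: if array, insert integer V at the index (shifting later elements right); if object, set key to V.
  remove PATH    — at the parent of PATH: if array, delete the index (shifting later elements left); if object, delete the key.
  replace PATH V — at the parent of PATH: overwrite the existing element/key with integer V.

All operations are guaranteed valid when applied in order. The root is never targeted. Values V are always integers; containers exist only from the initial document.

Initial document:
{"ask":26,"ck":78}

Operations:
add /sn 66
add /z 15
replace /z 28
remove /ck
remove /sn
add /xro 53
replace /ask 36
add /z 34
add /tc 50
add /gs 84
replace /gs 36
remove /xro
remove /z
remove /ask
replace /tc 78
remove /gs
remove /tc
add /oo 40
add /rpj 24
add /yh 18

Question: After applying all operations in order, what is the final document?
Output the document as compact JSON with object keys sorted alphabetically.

Answer: {"oo":40,"rpj":24,"yh":18}

Derivation:
After op 1 (add /sn 66): {"ask":26,"ck":78,"sn":66}
After op 2 (add /z 15): {"ask":26,"ck":78,"sn":66,"z":15}
After op 3 (replace /z 28): {"ask":26,"ck":78,"sn":66,"z":28}
After op 4 (remove /ck): {"ask":26,"sn":66,"z":28}
After op 5 (remove /sn): {"ask":26,"z":28}
After op 6 (add /xro 53): {"ask":26,"xro":53,"z":28}
After op 7 (replace /ask 36): {"ask":36,"xro":53,"z":28}
After op 8 (add /z 34): {"ask":36,"xro":53,"z":34}
After op 9 (add /tc 50): {"ask":36,"tc":50,"xro":53,"z":34}
After op 10 (add /gs 84): {"ask":36,"gs":84,"tc":50,"xro":53,"z":34}
After op 11 (replace /gs 36): {"ask":36,"gs":36,"tc":50,"xro":53,"z":34}
After op 12 (remove /xro): {"ask":36,"gs":36,"tc":50,"z":34}
After op 13 (remove /z): {"ask":36,"gs":36,"tc":50}
After op 14 (remove /ask): {"gs":36,"tc":50}
After op 15 (replace /tc 78): {"gs":36,"tc":78}
After op 16 (remove /gs): {"tc":78}
After op 17 (remove /tc): {}
After op 18 (add /oo 40): {"oo":40}
After op 19 (add /rpj 24): {"oo":40,"rpj":24}
After op 20 (add /yh 18): {"oo":40,"rpj":24,"yh":18}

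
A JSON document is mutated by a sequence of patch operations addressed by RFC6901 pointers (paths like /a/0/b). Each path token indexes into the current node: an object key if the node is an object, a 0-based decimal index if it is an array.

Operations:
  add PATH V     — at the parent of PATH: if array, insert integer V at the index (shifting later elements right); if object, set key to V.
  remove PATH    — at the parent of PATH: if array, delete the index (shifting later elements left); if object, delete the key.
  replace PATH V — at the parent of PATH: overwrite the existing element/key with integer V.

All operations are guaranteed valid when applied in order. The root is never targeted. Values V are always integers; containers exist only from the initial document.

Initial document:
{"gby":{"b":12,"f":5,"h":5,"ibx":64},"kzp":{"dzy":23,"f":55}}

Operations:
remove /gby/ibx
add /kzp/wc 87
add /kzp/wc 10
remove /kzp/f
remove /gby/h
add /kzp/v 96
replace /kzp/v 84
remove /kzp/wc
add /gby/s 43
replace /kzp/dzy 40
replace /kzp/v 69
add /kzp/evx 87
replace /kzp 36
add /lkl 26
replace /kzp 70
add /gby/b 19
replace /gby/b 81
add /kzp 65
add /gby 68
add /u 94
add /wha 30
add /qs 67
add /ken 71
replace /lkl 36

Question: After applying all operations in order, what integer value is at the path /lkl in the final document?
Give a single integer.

After op 1 (remove /gby/ibx): {"gby":{"b":12,"f":5,"h":5},"kzp":{"dzy":23,"f":55}}
After op 2 (add /kzp/wc 87): {"gby":{"b":12,"f":5,"h":5},"kzp":{"dzy":23,"f":55,"wc":87}}
After op 3 (add /kzp/wc 10): {"gby":{"b":12,"f":5,"h":5},"kzp":{"dzy":23,"f":55,"wc":10}}
After op 4 (remove /kzp/f): {"gby":{"b":12,"f":5,"h":5},"kzp":{"dzy":23,"wc":10}}
After op 5 (remove /gby/h): {"gby":{"b":12,"f":5},"kzp":{"dzy":23,"wc":10}}
After op 6 (add /kzp/v 96): {"gby":{"b":12,"f":5},"kzp":{"dzy":23,"v":96,"wc":10}}
After op 7 (replace /kzp/v 84): {"gby":{"b":12,"f":5},"kzp":{"dzy":23,"v":84,"wc":10}}
After op 8 (remove /kzp/wc): {"gby":{"b":12,"f":5},"kzp":{"dzy":23,"v":84}}
After op 9 (add /gby/s 43): {"gby":{"b":12,"f":5,"s":43},"kzp":{"dzy":23,"v":84}}
After op 10 (replace /kzp/dzy 40): {"gby":{"b":12,"f":5,"s":43},"kzp":{"dzy":40,"v":84}}
After op 11 (replace /kzp/v 69): {"gby":{"b":12,"f":5,"s":43},"kzp":{"dzy":40,"v":69}}
After op 12 (add /kzp/evx 87): {"gby":{"b":12,"f":5,"s":43},"kzp":{"dzy":40,"evx":87,"v":69}}
After op 13 (replace /kzp 36): {"gby":{"b":12,"f":5,"s":43},"kzp":36}
After op 14 (add /lkl 26): {"gby":{"b":12,"f":5,"s":43},"kzp":36,"lkl":26}
After op 15 (replace /kzp 70): {"gby":{"b":12,"f":5,"s":43},"kzp":70,"lkl":26}
After op 16 (add /gby/b 19): {"gby":{"b":19,"f":5,"s":43},"kzp":70,"lkl":26}
After op 17 (replace /gby/b 81): {"gby":{"b":81,"f":5,"s":43},"kzp":70,"lkl":26}
After op 18 (add /kzp 65): {"gby":{"b":81,"f":5,"s":43},"kzp":65,"lkl":26}
After op 19 (add /gby 68): {"gby":68,"kzp":65,"lkl":26}
After op 20 (add /u 94): {"gby":68,"kzp":65,"lkl":26,"u":94}
After op 21 (add /wha 30): {"gby":68,"kzp":65,"lkl":26,"u":94,"wha":30}
After op 22 (add /qs 67): {"gby":68,"kzp":65,"lkl":26,"qs":67,"u":94,"wha":30}
After op 23 (add /ken 71): {"gby":68,"ken":71,"kzp":65,"lkl":26,"qs":67,"u":94,"wha":30}
After op 24 (replace /lkl 36): {"gby":68,"ken":71,"kzp":65,"lkl":36,"qs":67,"u":94,"wha":30}
Value at /lkl: 36

Answer: 36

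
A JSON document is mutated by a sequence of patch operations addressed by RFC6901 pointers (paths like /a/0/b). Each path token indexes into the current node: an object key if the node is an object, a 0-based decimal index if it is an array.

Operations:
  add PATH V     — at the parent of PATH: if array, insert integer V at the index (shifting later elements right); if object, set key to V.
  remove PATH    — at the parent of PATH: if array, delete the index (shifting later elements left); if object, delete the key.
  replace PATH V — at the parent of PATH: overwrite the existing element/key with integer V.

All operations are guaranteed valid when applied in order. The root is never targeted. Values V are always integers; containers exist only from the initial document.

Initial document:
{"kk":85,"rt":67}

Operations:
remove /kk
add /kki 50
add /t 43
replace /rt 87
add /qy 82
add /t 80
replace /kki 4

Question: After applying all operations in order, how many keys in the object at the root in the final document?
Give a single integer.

Answer: 4

Derivation:
After op 1 (remove /kk): {"rt":67}
After op 2 (add /kki 50): {"kki":50,"rt":67}
After op 3 (add /t 43): {"kki":50,"rt":67,"t":43}
After op 4 (replace /rt 87): {"kki":50,"rt":87,"t":43}
After op 5 (add /qy 82): {"kki":50,"qy":82,"rt":87,"t":43}
After op 6 (add /t 80): {"kki":50,"qy":82,"rt":87,"t":80}
After op 7 (replace /kki 4): {"kki":4,"qy":82,"rt":87,"t":80}
Size at the root: 4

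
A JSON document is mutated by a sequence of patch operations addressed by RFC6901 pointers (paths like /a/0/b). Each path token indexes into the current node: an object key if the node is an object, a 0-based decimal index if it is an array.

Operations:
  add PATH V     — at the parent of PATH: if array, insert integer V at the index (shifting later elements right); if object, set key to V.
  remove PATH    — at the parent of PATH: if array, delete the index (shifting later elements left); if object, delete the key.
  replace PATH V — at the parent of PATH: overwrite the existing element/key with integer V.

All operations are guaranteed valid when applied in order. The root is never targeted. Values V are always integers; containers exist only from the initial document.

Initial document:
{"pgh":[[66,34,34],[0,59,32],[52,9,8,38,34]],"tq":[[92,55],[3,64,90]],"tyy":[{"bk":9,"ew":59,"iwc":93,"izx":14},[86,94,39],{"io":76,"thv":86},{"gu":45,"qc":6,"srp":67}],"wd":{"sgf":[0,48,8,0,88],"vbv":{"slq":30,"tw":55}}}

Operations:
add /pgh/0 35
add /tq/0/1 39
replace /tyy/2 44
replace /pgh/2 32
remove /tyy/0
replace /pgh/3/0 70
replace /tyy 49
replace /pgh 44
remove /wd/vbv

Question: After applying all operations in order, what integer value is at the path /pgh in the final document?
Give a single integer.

After op 1 (add /pgh/0 35): {"pgh":[35,[66,34,34],[0,59,32],[52,9,8,38,34]],"tq":[[92,55],[3,64,90]],"tyy":[{"bk":9,"ew":59,"iwc":93,"izx":14},[86,94,39],{"io":76,"thv":86},{"gu":45,"qc":6,"srp":67}],"wd":{"sgf":[0,48,8,0,88],"vbv":{"slq":30,"tw":55}}}
After op 2 (add /tq/0/1 39): {"pgh":[35,[66,34,34],[0,59,32],[52,9,8,38,34]],"tq":[[92,39,55],[3,64,90]],"tyy":[{"bk":9,"ew":59,"iwc":93,"izx":14},[86,94,39],{"io":76,"thv":86},{"gu":45,"qc":6,"srp":67}],"wd":{"sgf":[0,48,8,0,88],"vbv":{"slq":30,"tw":55}}}
After op 3 (replace /tyy/2 44): {"pgh":[35,[66,34,34],[0,59,32],[52,9,8,38,34]],"tq":[[92,39,55],[3,64,90]],"tyy":[{"bk":9,"ew":59,"iwc":93,"izx":14},[86,94,39],44,{"gu":45,"qc":6,"srp":67}],"wd":{"sgf":[0,48,8,0,88],"vbv":{"slq":30,"tw":55}}}
After op 4 (replace /pgh/2 32): {"pgh":[35,[66,34,34],32,[52,9,8,38,34]],"tq":[[92,39,55],[3,64,90]],"tyy":[{"bk":9,"ew":59,"iwc":93,"izx":14},[86,94,39],44,{"gu":45,"qc":6,"srp":67}],"wd":{"sgf":[0,48,8,0,88],"vbv":{"slq":30,"tw":55}}}
After op 5 (remove /tyy/0): {"pgh":[35,[66,34,34],32,[52,9,8,38,34]],"tq":[[92,39,55],[3,64,90]],"tyy":[[86,94,39],44,{"gu":45,"qc":6,"srp":67}],"wd":{"sgf":[0,48,8,0,88],"vbv":{"slq":30,"tw":55}}}
After op 6 (replace /pgh/3/0 70): {"pgh":[35,[66,34,34],32,[70,9,8,38,34]],"tq":[[92,39,55],[3,64,90]],"tyy":[[86,94,39],44,{"gu":45,"qc":6,"srp":67}],"wd":{"sgf":[0,48,8,0,88],"vbv":{"slq":30,"tw":55}}}
After op 7 (replace /tyy 49): {"pgh":[35,[66,34,34],32,[70,9,8,38,34]],"tq":[[92,39,55],[3,64,90]],"tyy":49,"wd":{"sgf":[0,48,8,0,88],"vbv":{"slq":30,"tw":55}}}
After op 8 (replace /pgh 44): {"pgh":44,"tq":[[92,39,55],[3,64,90]],"tyy":49,"wd":{"sgf":[0,48,8,0,88],"vbv":{"slq":30,"tw":55}}}
After op 9 (remove /wd/vbv): {"pgh":44,"tq":[[92,39,55],[3,64,90]],"tyy":49,"wd":{"sgf":[0,48,8,0,88]}}
Value at /pgh: 44

Answer: 44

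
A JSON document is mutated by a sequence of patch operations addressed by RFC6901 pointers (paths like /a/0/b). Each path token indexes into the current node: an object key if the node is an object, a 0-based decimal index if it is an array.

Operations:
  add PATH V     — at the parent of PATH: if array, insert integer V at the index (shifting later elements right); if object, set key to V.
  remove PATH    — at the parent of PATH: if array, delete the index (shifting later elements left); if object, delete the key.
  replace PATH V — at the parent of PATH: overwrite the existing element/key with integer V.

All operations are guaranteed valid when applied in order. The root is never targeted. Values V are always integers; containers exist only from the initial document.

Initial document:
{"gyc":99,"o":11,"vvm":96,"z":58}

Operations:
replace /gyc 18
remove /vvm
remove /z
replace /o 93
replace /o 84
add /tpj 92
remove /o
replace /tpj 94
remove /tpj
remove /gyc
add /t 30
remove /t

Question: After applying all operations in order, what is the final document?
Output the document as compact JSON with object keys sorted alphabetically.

After op 1 (replace /gyc 18): {"gyc":18,"o":11,"vvm":96,"z":58}
After op 2 (remove /vvm): {"gyc":18,"o":11,"z":58}
After op 3 (remove /z): {"gyc":18,"o":11}
After op 4 (replace /o 93): {"gyc":18,"o":93}
After op 5 (replace /o 84): {"gyc":18,"o":84}
After op 6 (add /tpj 92): {"gyc":18,"o":84,"tpj":92}
After op 7 (remove /o): {"gyc":18,"tpj":92}
After op 8 (replace /tpj 94): {"gyc":18,"tpj":94}
After op 9 (remove /tpj): {"gyc":18}
After op 10 (remove /gyc): {}
After op 11 (add /t 30): {"t":30}
After op 12 (remove /t): {}

Answer: {}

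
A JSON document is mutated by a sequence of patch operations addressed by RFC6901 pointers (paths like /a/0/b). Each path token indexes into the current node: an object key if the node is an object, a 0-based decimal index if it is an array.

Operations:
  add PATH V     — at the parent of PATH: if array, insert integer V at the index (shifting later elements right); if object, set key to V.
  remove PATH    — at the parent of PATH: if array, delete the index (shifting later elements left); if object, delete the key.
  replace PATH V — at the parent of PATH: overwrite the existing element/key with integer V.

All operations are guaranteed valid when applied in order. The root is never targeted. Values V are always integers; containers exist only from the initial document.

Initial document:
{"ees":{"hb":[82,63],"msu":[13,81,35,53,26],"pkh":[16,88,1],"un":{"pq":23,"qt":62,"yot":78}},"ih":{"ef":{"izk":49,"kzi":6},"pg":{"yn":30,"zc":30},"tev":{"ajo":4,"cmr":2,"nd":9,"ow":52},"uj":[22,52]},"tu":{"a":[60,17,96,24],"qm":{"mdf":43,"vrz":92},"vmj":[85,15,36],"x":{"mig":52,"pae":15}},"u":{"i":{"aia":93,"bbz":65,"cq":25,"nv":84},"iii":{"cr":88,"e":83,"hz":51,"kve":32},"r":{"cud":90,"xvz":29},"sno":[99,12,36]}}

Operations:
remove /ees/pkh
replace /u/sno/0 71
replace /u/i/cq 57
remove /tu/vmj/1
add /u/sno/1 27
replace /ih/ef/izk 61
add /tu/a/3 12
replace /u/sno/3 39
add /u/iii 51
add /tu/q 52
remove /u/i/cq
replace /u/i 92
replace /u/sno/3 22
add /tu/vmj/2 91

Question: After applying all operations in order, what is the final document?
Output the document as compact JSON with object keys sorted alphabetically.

Answer: {"ees":{"hb":[82,63],"msu":[13,81,35,53,26],"un":{"pq":23,"qt":62,"yot":78}},"ih":{"ef":{"izk":61,"kzi":6},"pg":{"yn":30,"zc":30},"tev":{"ajo":4,"cmr":2,"nd":9,"ow":52},"uj":[22,52]},"tu":{"a":[60,17,96,12,24],"q":52,"qm":{"mdf":43,"vrz":92},"vmj":[85,36,91],"x":{"mig":52,"pae":15}},"u":{"i":92,"iii":51,"r":{"cud":90,"xvz":29},"sno":[71,27,12,22]}}

Derivation:
After op 1 (remove /ees/pkh): {"ees":{"hb":[82,63],"msu":[13,81,35,53,26],"un":{"pq":23,"qt":62,"yot":78}},"ih":{"ef":{"izk":49,"kzi":6},"pg":{"yn":30,"zc":30},"tev":{"ajo":4,"cmr":2,"nd":9,"ow":52},"uj":[22,52]},"tu":{"a":[60,17,96,24],"qm":{"mdf":43,"vrz":92},"vmj":[85,15,36],"x":{"mig":52,"pae":15}},"u":{"i":{"aia":93,"bbz":65,"cq":25,"nv":84},"iii":{"cr":88,"e":83,"hz":51,"kve":32},"r":{"cud":90,"xvz":29},"sno":[99,12,36]}}
After op 2 (replace /u/sno/0 71): {"ees":{"hb":[82,63],"msu":[13,81,35,53,26],"un":{"pq":23,"qt":62,"yot":78}},"ih":{"ef":{"izk":49,"kzi":6},"pg":{"yn":30,"zc":30},"tev":{"ajo":4,"cmr":2,"nd":9,"ow":52},"uj":[22,52]},"tu":{"a":[60,17,96,24],"qm":{"mdf":43,"vrz":92},"vmj":[85,15,36],"x":{"mig":52,"pae":15}},"u":{"i":{"aia":93,"bbz":65,"cq":25,"nv":84},"iii":{"cr":88,"e":83,"hz":51,"kve":32},"r":{"cud":90,"xvz":29},"sno":[71,12,36]}}
After op 3 (replace /u/i/cq 57): {"ees":{"hb":[82,63],"msu":[13,81,35,53,26],"un":{"pq":23,"qt":62,"yot":78}},"ih":{"ef":{"izk":49,"kzi":6},"pg":{"yn":30,"zc":30},"tev":{"ajo":4,"cmr":2,"nd":9,"ow":52},"uj":[22,52]},"tu":{"a":[60,17,96,24],"qm":{"mdf":43,"vrz":92},"vmj":[85,15,36],"x":{"mig":52,"pae":15}},"u":{"i":{"aia":93,"bbz":65,"cq":57,"nv":84},"iii":{"cr":88,"e":83,"hz":51,"kve":32},"r":{"cud":90,"xvz":29},"sno":[71,12,36]}}
After op 4 (remove /tu/vmj/1): {"ees":{"hb":[82,63],"msu":[13,81,35,53,26],"un":{"pq":23,"qt":62,"yot":78}},"ih":{"ef":{"izk":49,"kzi":6},"pg":{"yn":30,"zc":30},"tev":{"ajo":4,"cmr":2,"nd":9,"ow":52},"uj":[22,52]},"tu":{"a":[60,17,96,24],"qm":{"mdf":43,"vrz":92},"vmj":[85,36],"x":{"mig":52,"pae":15}},"u":{"i":{"aia":93,"bbz":65,"cq":57,"nv":84},"iii":{"cr":88,"e":83,"hz":51,"kve":32},"r":{"cud":90,"xvz":29},"sno":[71,12,36]}}
After op 5 (add /u/sno/1 27): {"ees":{"hb":[82,63],"msu":[13,81,35,53,26],"un":{"pq":23,"qt":62,"yot":78}},"ih":{"ef":{"izk":49,"kzi":6},"pg":{"yn":30,"zc":30},"tev":{"ajo":4,"cmr":2,"nd":9,"ow":52},"uj":[22,52]},"tu":{"a":[60,17,96,24],"qm":{"mdf":43,"vrz":92},"vmj":[85,36],"x":{"mig":52,"pae":15}},"u":{"i":{"aia":93,"bbz":65,"cq":57,"nv":84},"iii":{"cr":88,"e":83,"hz":51,"kve":32},"r":{"cud":90,"xvz":29},"sno":[71,27,12,36]}}
After op 6 (replace /ih/ef/izk 61): {"ees":{"hb":[82,63],"msu":[13,81,35,53,26],"un":{"pq":23,"qt":62,"yot":78}},"ih":{"ef":{"izk":61,"kzi":6},"pg":{"yn":30,"zc":30},"tev":{"ajo":4,"cmr":2,"nd":9,"ow":52},"uj":[22,52]},"tu":{"a":[60,17,96,24],"qm":{"mdf":43,"vrz":92},"vmj":[85,36],"x":{"mig":52,"pae":15}},"u":{"i":{"aia":93,"bbz":65,"cq":57,"nv":84},"iii":{"cr":88,"e":83,"hz":51,"kve":32},"r":{"cud":90,"xvz":29},"sno":[71,27,12,36]}}
After op 7 (add /tu/a/3 12): {"ees":{"hb":[82,63],"msu":[13,81,35,53,26],"un":{"pq":23,"qt":62,"yot":78}},"ih":{"ef":{"izk":61,"kzi":6},"pg":{"yn":30,"zc":30},"tev":{"ajo":4,"cmr":2,"nd":9,"ow":52},"uj":[22,52]},"tu":{"a":[60,17,96,12,24],"qm":{"mdf":43,"vrz":92},"vmj":[85,36],"x":{"mig":52,"pae":15}},"u":{"i":{"aia":93,"bbz":65,"cq":57,"nv":84},"iii":{"cr":88,"e":83,"hz":51,"kve":32},"r":{"cud":90,"xvz":29},"sno":[71,27,12,36]}}
After op 8 (replace /u/sno/3 39): {"ees":{"hb":[82,63],"msu":[13,81,35,53,26],"un":{"pq":23,"qt":62,"yot":78}},"ih":{"ef":{"izk":61,"kzi":6},"pg":{"yn":30,"zc":30},"tev":{"ajo":4,"cmr":2,"nd":9,"ow":52},"uj":[22,52]},"tu":{"a":[60,17,96,12,24],"qm":{"mdf":43,"vrz":92},"vmj":[85,36],"x":{"mig":52,"pae":15}},"u":{"i":{"aia":93,"bbz":65,"cq":57,"nv":84},"iii":{"cr":88,"e":83,"hz":51,"kve":32},"r":{"cud":90,"xvz":29},"sno":[71,27,12,39]}}
After op 9 (add /u/iii 51): {"ees":{"hb":[82,63],"msu":[13,81,35,53,26],"un":{"pq":23,"qt":62,"yot":78}},"ih":{"ef":{"izk":61,"kzi":6},"pg":{"yn":30,"zc":30},"tev":{"ajo":4,"cmr":2,"nd":9,"ow":52},"uj":[22,52]},"tu":{"a":[60,17,96,12,24],"qm":{"mdf":43,"vrz":92},"vmj":[85,36],"x":{"mig":52,"pae":15}},"u":{"i":{"aia":93,"bbz":65,"cq":57,"nv":84},"iii":51,"r":{"cud":90,"xvz":29},"sno":[71,27,12,39]}}
After op 10 (add /tu/q 52): {"ees":{"hb":[82,63],"msu":[13,81,35,53,26],"un":{"pq":23,"qt":62,"yot":78}},"ih":{"ef":{"izk":61,"kzi":6},"pg":{"yn":30,"zc":30},"tev":{"ajo":4,"cmr":2,"nd":9,"ow":52},"uj":[22,52]},"tu":{"a":[60,17,96,12,24],"q":52,"qm":{"mdf":43,"vrz":92},"vmj":[85,36],"x":{"mig":52,"pae":15}},"u":{"i":{"aia":93,"bbz":65,"cq":57,"nv":84},"iii":51,"r":{"cud":90,"xvz":29},"sno":[71,27,12,39]}}
After op 11 (remove /u/i/cq): {"ees":{"hb":[82,63],"msu":[13,81,35,53,26],"un":{"pq":23,"qt":62,"yot":78}},"ih":{"ef":{"izk":61,"kzi":6},"pg":{"yn":30,"zc":30},"tev":{"ajo":4,"cmr":2,"nd":9,"ow":52},"uj":[22,52]},"tu":{"a":[60,17,96,12,24],"q":52,"qm":{"mdf":43,"vrz":92},"vmj":[85,36],"x":{"mig":52,"pae":15}},"u":{"i":{"aia":93,"bbz":65,"nv":84},"iii":51,"r":{"cud":90,"xvz":29},"sno":[71,27,12,39]}}
After op 12 (replace /u/i 92): {"ees":{"hb":[82,63],"msu":[13,81,35,53,26],"un":{"pq":23,"qt":62,"yot":78}},"ih":{"ef":{"izk":61,"kzi":6},"pg":{"yn":30,"zc":30},"tev":{"ajo":4,"cmr":2,"nd":9,"ow":52},"uj":[22,52]},"tu":{"a":[60,17,96,12,24],"q":52,"qm":{"mdf":43,"vrz":92},"vmj":[85,36],"x":{"mig":52,"pae":15}},"u":{"i":92,"iii":51,"r":{"cud":90,"xvz":29},"sno":[71,27,12,39]}}
After op 13 (replace /u/sno/3 22): {"ees":{"hb":[82,63],"msu":[13,81,35,53,26],"un":{"pq":23,"qt":62,"yot":78}},"ih":{"ef":{"izk":61,"kzi":6},"pg":{"yn":30,"zc":30},"tev":{"ajo":4,"cmr":2,"nd":9,"ow":52},"uj":[22,52]},"tu":{"a":[60,17,96,12,24],"q":52,"qm":{"mdf":43,"vrz":92},"vmj":[85,36],"x":{"mig":52,"pae":15}},"u":{"i":92,"iii":51,"r":{"cud":90,"xvz":29},"sno":[71,27,12,22]}}
After op 14 (add /tu/vmj/2 91): {"ees":{"hb":[82,63],"msu":[13,81,35,53,26],"un":{"pq":23,"qt":62,"yot":78}},"ih":{"ef":{"izk":61,"kzi":6},"pg":{"yn":30,"zc":30},"tev":{"ajo":4,"cmr":2,"nd":9,"ow":52},"uj":[22,52]},"tu":{"a":[60,17,96,12,24],"q":52,"qm":{"mdf":43,"vrz":92},"vmj":[85,36,91],"x":{"mig":52,"pae":15}},"u":{"i":92,"iii":51,"r":{"cud":90,"xvz":29},"sno":[71,27,12,22]}}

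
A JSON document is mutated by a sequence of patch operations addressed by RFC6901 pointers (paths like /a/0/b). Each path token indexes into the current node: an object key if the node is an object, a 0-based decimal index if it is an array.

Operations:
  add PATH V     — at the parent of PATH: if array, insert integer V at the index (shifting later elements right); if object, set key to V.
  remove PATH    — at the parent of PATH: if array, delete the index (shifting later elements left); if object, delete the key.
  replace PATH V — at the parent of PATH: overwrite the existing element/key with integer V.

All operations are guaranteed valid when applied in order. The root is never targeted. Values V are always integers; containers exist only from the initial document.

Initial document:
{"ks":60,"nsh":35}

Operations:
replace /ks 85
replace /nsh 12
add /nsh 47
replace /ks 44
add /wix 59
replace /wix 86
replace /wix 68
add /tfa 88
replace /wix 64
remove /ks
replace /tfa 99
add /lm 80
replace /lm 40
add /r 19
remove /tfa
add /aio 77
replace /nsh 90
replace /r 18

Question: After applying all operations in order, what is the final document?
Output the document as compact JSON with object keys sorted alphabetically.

Answer: {"aio":77,"lm":40,"nsh":90,"r":18,"wix":64}

Derivation:
After op 1 (replace /ks 85): {"ks":85,"nsh":35}
After op 2 (replace /nsh 12): {"ks":85,"nsh":12}
After op 3 (add /nsh 47): {"ks":85,"nsh":47}
After op 4 (replace /ks 44): {"ks":44,"nsh":47}
After op 5 (add /wix 59): {"ks":44,"nsh":47,"wix":59}
After op 6 (replace /wix 86): {"ks":44,"nsh":47,"wix":86}
After op 7 (replace /wix 68): {"ks":44,"nsh":47,"wix":68}
After op 8 (add /tfa 88): {"ks":44,"nsh":47,"tfa":88,"wix":68}
After op 9 (replace /wix 64): {"ks":44,"nsh":47,"tfa":88,"wix":64}
After op 10 (remove /ks): {"nsh":47,"tfa":88,"wix":64}
After op 11 (replace /tfa 99): {"nsh":47,"tfa":99,"wix":64}
After op 12 (add /lm 80): {"lm":80,"nsh":47,"tfa":99,"wix":64}
After op 13 (replace /lm 40): {"lm":40,"nsh":47,"tfa":99,"wix":64}
After op 14 (add /r 19): {"lm":40,"nsh":47,"r":19,"tfa":99,"wix":64}
After op 15 (remove /tfa): {"lm":40,"nsh":47,"r":19,"wix":64}
After op 16 (add /aio 77): {"aio":77,"lm":40,"nsh":47,"r":19,"wix":64}
After op 17 (replace /nsh 90): {"aio":77,"lm":40,"nsh":90,"r":19,"wix":64}
After op 18 (replace /r 18): {"aio":77,"lm":40,"nsh":90,"r":18,"wix":64}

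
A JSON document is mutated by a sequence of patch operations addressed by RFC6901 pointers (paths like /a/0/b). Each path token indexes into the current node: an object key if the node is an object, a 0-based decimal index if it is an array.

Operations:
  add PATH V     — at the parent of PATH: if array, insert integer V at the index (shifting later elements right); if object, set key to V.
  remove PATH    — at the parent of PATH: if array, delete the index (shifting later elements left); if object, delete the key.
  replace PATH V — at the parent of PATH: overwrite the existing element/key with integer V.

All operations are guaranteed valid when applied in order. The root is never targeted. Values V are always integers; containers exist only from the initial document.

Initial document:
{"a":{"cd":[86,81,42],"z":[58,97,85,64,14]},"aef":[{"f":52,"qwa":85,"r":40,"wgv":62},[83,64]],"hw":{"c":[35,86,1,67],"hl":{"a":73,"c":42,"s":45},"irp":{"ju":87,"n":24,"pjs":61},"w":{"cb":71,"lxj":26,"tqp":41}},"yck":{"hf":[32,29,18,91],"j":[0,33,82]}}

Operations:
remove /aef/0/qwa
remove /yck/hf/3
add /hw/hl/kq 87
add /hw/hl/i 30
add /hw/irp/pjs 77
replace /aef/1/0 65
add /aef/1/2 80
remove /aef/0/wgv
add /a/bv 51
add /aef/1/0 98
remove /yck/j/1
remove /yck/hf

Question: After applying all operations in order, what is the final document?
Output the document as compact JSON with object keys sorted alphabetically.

After op 1 (remove /aef/0/qwa): {"a":{"cd":[86,81,42],"z":[58,97,85,64,14]},"aef":[{"f":52,"r":40,"wgv":62},[83,64]],"hw":{"c":[35,86,1,67],"hl":{"a":73,"c":42,"s":45},"irp":{"ju":87,"n":24,"pjs":61},"w":{"cb":71,"lxj":26,"tqp":41}},"yck":{"hf":[32,29,18,91],"j":[0,33,82]}}
After op 2 (remove /yck/hf/3): {"a":{"cd":[86,81,42],"z":[58,97,85,64,14]},"aef":[{"f":52,"r":40,"wgv":62},[83,64]],"hw":{"c":[35,86,1,67],"hl":{"a":73,"c":42,"s":45},"irp":{"ju":87,"n":24,"pjs":61},"w":{"cb":71,"lxj":26,"tqp":41}},"yck":{"hf":[32,29,18],"j":[0,33,82]}}
After op 3 (add /hw/hl/kq 87): {"a":{"cd":[86,81,42],"z":[58,97,85,64,14]},"aef":[{"f":52,"r":40,"wgv":62},[83,64]],"hw":{"c":[35,86,1,67],"hl":{"a":73,"c":42,"kq":87,"s":45},"irp":{"ju":87,"n":24,"pjs":61},"w":{"cb":71,"lxj":26,"tqp":41}},"yck":{"hf":[32,29,18],"j":[0,33,82]}}
After op 4 (add /hw/hl/i 30): {"a":{"cd":[86,81,42],"z":[58,97,85,64,14]},"aef":[{"f":52,"r":40,"wgv":62},[83,64]],"hw":{"c":[35,86,1,67],"hl":{"a":73,"c":42,"i":30,"kq":87,"s":45},"irp":{"ju":87,"n":24,"pjs":61},"w":{"cb":71,"lxj":26,"tqp":41}},"yck":{"hf":[32,29,18],"j":[0,33,82]}}
After op 5 (add /hw/irp/pjs 77): {"a":{"cd":[86,81,42],"z":[58,97,85,64,14]},"aef":[{"f":52,"r":40,"wgv":62},[83,64]],"hw":{"c":[35,86,1,67],"hl":{"a":73,"c":42,"i":30,"kq":87,"s":45},"irp":{"ju":87,"n":24,"pjs":77},"w":{"cb":71,"lxj":26,"tqp":41}},"yck":{"hf":[32,29,18],"j":[0,33,82]}}
After op 6 (replace /aef/1/0 65): {"a":{"cd":[86,81,42],"z":[58,97,85,64,14]},"aef":[{"f":52,"r":40,"wgv":62},[65,64]],"hw":{"c":[35,86,1,67],"hl":{"a":73,"c":42,"i":30,"kq":87,"s":45},"irp":{"ju":87,"n":24,"pjs":77},"w":{"cb":71,"lxj":26,"tqp":41}},"yck":{"hf":[32,29,18],"j":[0,33,82]}}
After op 7 (add /aef/1/2 80): {"a":{"cd":[86,81,42],"z":[58,97,85,64,14]},"aef":[{"f":52,"r":40,"wgv":62},[65,64,80]],"hw":{"c":[35,86,1,67],"hl":{"a":73,"c":42,"i":30,"kq":87,"s":45},"irp":{"ju":87,"n":24,"pjs":77},"w":{"cb":71,"lxj":26,"tqp":41}},"yck":{"hf":[32,29,18],"j":[0,33,82]}}
After op 8 (remove /aef/0/wgv): {"a":{"cd":[86,81,42],"z":[58,97,85,64,14]},"aef":[{"f":52,"r":40},[65,64,80]],"hw":{"c":[35,86,1,67],"hl":{"a":73,"c":42,"i":30,"kq":87,"s":45},"irp":{"ju":87,"n":24,"pjs":77},"w":{"cb":71,"lxj":26,"tqp":41}},"yck":{"hf":[32,29,18],"j":[0,33,82]}}
After op 9 (add /a/bv 51): {"a":{"bv":51,"cd":[86,81,42],"z":[58,97,85,64,14]},"aef":[{"f":52,"r":40},[65,64,80]],"hw":{"c":[35,86,1,67],"hl":{"a":73,"c":42,"i":30,"kq":87,"s":45},"irp":{"ju":87,"n":24,"pjs":77},"w":{"cb":71,"lxj":26,"tqp":41}},"yck":{"hf":[32,29,18],"j":[0,33,82]}}
After op 10 (add /aef/1/0 98): {"a":{"bv":51,"cd":[86,81,42],"z":[58,97,85,64,14]},"aef":[{"f":52,"r":40},[98,65,64,80]],"hw":{"c":[35,86,1,67],"hl":{"a":73,"c":42,"i":30,"kq":87,"s":45},"irp":{"ju":87,"n":24,"pjs":77},"w":{"cb":71,"lxj":26,"tqp":41}},"yck":{"hf":[32,29,18],"j":[0,33,82]}}
After op 11 (remove /yck/j/1): {"a":{"bv":51,"cd":[86,81,42],"z":[58,97,85,64,14]},"aef":[{"f":52,"r":40},[98,65,64,80]],"hw":{"c":[35,86,1,67],"hl":{"a":73,"c":42,"i":30,"kq":87,"s":45},"irp":{"ju":87,"n":24,"pjs":77},"w":{"cb":71,"lxj":26,"tqp":41}},"yck":{"hf":[32,29,18],"j":[0,82]}}
After op 12 (remove /yck/hf): {"a":{"bv":51,"cd":[86,81,42],"z":[58,97,85,64,14]},"aef":[{"f":52,"r":40},[98,65,64,80]],"hw":{"c":[35,86,1,67],"hl":{"a":73,"c":42,"i":30,"kq":87,"s":45},"irp":{"ju":87,"n":24,"pjs":77},"w":{"cb":71,"lxj":26,"tqp":41}},"yck":{"j":[0,82]}}

Answer: {"a":{"bv":51,"cd":[86,81,42],"z":[58,97,85,64,14]},"aef":[{"f":52,"r":40},[98,65,64,80]],"hw":{"c":[35,86,1,67],"hl":{"a":73,"c":42,"i":30,"kq":87,"s":45},"irp":{"ju":87,"n":24,"pjs":77},"w":{"cb":71,"lxj":26,"tqp":41}},"yck":{"j":[0,82]}}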